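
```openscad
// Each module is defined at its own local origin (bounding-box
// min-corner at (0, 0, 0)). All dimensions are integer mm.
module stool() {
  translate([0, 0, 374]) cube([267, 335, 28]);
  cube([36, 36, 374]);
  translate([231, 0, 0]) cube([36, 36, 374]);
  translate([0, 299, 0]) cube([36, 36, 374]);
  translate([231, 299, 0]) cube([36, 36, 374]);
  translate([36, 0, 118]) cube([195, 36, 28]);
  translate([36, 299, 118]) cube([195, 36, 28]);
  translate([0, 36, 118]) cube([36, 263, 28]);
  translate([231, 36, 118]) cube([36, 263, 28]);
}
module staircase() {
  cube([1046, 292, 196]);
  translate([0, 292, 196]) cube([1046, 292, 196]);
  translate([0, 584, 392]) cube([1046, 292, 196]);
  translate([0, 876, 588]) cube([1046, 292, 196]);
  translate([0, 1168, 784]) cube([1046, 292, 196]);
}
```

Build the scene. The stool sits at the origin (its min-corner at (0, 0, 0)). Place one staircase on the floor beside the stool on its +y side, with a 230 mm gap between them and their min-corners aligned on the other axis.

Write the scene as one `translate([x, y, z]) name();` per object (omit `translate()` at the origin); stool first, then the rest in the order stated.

stool();
translate([0, 565, 0]) staircase();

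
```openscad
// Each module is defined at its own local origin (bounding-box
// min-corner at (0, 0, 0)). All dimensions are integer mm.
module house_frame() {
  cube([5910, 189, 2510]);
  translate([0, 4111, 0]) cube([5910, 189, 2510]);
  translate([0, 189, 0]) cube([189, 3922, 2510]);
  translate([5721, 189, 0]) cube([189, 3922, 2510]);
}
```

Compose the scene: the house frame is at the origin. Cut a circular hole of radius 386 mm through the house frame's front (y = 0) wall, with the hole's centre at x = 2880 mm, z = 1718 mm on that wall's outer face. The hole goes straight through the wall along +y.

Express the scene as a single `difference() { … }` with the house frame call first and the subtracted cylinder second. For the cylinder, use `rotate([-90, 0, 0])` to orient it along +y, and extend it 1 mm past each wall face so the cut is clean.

difference() {
  house_frame();
  translate([2880, -1, 1718]) rotate([-90, 0, 0]) cylinder(h = 191, r = 386);
}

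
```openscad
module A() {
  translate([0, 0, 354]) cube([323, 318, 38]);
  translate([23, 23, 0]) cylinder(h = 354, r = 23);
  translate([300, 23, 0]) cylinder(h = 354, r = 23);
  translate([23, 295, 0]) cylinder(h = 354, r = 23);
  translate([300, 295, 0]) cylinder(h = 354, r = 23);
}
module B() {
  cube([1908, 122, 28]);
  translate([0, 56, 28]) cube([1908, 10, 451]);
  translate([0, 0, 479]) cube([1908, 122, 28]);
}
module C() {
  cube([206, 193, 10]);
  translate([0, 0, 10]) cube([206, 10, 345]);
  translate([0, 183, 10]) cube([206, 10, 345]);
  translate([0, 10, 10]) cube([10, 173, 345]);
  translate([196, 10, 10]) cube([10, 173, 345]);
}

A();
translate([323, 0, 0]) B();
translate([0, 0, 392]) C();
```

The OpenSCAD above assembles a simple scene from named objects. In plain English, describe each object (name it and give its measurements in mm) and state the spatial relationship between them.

A is a four-legged stool. The seat is a 323×318×38 mm slab whose top surface is at z = 392 mm; four round legs, each 46 mm in diameter, run from the floor (z = 0) to the underside of the seat, each leg's axis is inset half a diameter from the nearest pair of seat edges (so the leg's bounding box is flush with the corner).

B is an I-beam lying along x, 1908 mm long. Overall section height 507 mm. Two flanges 122 mm wide (y) and 28 mm thick, one on the floor and one at the top; a web 10 mm thick runs between them, centred on the flange width.

C is an open storage box with external size 206×193×355 mm and wall thickness 10 mm (the base is also 10 mm thick). The base covers the whole footprint; the four walls stand on the base, with the y-facing walls full-width and the x-facing walls fitting between their inner faces.

The I-beam is against the stool's +x side, with their −y faces flush. The open box is on top of the stool.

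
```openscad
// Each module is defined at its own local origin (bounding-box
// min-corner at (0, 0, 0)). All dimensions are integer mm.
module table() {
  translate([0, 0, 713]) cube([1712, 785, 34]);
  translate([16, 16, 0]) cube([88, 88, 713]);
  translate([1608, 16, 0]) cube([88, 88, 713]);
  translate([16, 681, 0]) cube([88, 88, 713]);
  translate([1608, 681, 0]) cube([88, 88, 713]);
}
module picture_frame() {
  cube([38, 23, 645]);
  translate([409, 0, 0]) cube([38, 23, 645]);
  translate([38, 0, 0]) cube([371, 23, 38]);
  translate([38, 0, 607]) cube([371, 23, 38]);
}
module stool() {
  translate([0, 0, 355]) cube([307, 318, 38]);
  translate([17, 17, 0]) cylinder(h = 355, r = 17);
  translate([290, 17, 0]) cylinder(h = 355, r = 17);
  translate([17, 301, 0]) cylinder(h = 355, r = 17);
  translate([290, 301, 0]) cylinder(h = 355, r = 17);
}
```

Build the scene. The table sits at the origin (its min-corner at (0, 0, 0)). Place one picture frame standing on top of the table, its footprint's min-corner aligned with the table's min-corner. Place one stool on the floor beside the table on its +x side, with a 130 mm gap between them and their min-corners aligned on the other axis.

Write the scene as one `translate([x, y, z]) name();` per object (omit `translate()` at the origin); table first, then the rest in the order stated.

table();
translate([0, 0, 747]) picture_frame();
translate([1842, 0, 0]) stool();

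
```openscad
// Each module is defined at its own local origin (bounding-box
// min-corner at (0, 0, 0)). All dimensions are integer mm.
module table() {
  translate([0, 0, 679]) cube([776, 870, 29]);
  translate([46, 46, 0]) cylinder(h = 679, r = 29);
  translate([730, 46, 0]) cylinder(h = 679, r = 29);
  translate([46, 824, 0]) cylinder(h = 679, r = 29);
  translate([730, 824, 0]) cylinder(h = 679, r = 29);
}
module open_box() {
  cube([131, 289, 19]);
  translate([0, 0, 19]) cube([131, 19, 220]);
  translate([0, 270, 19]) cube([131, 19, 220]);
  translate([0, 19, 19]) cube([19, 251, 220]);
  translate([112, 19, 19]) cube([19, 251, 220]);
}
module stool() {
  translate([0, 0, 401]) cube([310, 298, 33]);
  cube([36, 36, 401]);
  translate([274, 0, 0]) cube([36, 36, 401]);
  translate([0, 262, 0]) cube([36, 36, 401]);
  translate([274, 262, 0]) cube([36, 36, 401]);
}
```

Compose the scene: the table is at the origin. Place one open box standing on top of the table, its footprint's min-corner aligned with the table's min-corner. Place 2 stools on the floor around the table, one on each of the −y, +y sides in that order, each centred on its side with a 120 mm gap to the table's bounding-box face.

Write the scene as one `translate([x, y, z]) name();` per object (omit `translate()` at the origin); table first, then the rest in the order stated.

table();
translate([0, 0, 708]) open_box();
translate([233, -418, 0]) stool();
translate([233, 990, 0]) stool();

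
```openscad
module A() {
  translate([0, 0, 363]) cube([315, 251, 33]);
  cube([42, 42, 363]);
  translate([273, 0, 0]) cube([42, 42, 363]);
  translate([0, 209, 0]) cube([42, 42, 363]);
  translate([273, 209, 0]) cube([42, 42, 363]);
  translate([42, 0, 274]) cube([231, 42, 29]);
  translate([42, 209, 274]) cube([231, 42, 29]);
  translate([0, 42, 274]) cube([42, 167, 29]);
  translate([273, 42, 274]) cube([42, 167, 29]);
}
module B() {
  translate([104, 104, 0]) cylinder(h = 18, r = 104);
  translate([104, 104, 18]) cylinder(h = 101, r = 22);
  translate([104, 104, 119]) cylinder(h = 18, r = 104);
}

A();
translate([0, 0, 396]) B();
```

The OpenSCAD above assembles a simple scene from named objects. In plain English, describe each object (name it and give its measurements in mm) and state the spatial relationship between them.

A is a four-legged stool. The seat is 315×251 mm, 33 mm thick, top at z = 396 mm. It stands on four square legs, each 42×42 mm in cross-section, from z = 0 to the seat underside, each flush with a corner of the seat. Four stretchers, 42 mm wide and 29 mm tall, connect adjacent legs with their undersides at z = 274 mm, each running between the inner faces of the legs it joins and aligned with the legs' outer faces on the other axis.

B is a spool: two coaxial disc flanges of radius 104 mm and thickness 18 mm, joined by a core cylinder of radius 22 mm and height 101 mm. The lower flange rests on z = 0 and the three cylinders share a vertical axis.

The spool is on top of the stool.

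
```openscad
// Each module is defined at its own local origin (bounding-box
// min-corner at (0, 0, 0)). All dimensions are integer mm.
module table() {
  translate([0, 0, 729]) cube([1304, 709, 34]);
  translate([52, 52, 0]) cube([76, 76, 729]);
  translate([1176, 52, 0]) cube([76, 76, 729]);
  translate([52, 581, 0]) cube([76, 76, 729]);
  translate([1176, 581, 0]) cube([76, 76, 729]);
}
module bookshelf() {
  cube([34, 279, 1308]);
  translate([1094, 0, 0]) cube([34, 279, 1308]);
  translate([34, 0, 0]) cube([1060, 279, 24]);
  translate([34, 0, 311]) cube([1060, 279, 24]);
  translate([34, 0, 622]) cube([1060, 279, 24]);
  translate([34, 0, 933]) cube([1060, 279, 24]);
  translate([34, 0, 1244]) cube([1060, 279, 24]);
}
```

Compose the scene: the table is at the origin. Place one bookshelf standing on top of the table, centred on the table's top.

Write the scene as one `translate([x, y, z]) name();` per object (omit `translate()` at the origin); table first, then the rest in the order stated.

table();
translate([88, 215, 763]) bookshelf();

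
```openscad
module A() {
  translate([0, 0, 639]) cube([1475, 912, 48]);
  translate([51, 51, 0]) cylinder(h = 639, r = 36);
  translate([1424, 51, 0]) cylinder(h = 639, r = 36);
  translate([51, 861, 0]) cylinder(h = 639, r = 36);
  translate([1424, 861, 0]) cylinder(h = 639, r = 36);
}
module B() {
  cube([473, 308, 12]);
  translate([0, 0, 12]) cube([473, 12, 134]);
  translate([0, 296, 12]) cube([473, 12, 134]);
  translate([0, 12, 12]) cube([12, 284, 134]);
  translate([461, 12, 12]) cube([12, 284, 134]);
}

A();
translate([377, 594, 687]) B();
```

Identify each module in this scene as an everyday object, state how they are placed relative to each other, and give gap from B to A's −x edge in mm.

A is a table. B is an open box. The open box is on top of the table. The gap from the open box to the table's −x edge is 377 mm.

The open box's min-x is at 377; the table's min-x is 0; gap = 377 mm.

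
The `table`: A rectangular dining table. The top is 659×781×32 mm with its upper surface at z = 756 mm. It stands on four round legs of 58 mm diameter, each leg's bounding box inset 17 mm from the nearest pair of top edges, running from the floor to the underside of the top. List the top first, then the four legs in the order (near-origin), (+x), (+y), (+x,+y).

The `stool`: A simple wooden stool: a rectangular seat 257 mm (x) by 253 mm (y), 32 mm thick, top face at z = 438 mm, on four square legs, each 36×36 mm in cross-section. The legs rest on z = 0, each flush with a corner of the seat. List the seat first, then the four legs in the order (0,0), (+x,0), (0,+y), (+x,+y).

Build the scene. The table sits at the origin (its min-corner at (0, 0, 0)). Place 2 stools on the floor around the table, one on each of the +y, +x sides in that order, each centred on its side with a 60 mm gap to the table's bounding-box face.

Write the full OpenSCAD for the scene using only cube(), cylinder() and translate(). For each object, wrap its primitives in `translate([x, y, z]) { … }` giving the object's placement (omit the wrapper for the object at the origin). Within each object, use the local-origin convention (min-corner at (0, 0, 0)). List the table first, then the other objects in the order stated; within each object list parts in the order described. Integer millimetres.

translate([0, 0, 724]) cube([659, 781, 32]);
translate([46, 46, 0]) cylinder(h = 724, r = 29);
translate([613, 46, 0]) cylinder(h = 724, r = 29);
translate([46, 735, 0]) cylinder(h = 724, r = 29);
translate([613, 735, 0]) cylinder(h = 724, r = 29);
translate([201, 841, 0]) {
  translate([0, 0, 406]) cube([257, 253, 32]);
  cube([36, 36, 406]);
  translate([221, 0, 0]) cube([36, 36, 406]);
  translate([0, 217, 0]) cube([36, 36, 406]);
  translate([221, 217, 0]) cube([36, 36, 406]);
}
translate([719, 264, 0]) {
  translate([0, 0, 406]) cube([257, 253, 32]);
  cube([36, 36, 406]);
  translate([221, 0, 0]) cube([36, 36, 406]);
  translate([0, 217, 0]) cube([36, 36, 406]);
  translate([221, 217, 0]) cube([36, 36, 406]);
}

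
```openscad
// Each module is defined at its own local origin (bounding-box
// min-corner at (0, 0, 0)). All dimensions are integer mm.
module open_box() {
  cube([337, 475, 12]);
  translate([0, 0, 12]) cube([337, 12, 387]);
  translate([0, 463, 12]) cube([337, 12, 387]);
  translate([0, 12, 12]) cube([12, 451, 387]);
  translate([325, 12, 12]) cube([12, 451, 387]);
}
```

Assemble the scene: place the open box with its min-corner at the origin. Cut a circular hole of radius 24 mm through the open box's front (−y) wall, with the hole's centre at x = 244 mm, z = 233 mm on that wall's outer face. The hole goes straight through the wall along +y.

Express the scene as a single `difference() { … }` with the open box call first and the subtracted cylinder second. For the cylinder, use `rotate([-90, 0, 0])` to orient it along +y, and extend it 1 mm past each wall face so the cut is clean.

difference() {
  open_box();
  translate([244, -1, 233]) rotate([-90, 0, 0]) cylinder(h = 14, r = 24);
}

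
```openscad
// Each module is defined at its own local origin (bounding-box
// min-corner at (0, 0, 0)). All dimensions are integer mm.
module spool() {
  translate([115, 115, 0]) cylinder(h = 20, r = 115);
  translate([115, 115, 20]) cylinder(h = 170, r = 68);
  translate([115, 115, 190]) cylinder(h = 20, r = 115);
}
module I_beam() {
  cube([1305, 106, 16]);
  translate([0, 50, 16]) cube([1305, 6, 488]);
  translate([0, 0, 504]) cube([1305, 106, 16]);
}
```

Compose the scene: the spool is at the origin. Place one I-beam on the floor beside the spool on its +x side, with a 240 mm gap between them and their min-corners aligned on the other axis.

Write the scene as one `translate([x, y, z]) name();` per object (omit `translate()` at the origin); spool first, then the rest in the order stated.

spool();
translate([470, 0, 0]) I_beam();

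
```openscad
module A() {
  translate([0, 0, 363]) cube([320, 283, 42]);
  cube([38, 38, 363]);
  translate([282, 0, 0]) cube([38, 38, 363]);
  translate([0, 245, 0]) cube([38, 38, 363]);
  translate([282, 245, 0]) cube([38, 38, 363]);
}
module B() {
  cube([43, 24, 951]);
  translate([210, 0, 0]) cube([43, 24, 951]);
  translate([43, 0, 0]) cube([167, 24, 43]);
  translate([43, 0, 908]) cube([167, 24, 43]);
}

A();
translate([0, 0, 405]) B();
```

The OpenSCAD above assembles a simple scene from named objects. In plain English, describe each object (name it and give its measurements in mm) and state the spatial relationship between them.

A is a four-legged stool. The seat is a 320×283×42 mm slab whose top surface is at z = 405 mm; four square legs, each 38×38 mm in cross-section, run from the floor (z = 0) to the underside of the seat, each flush with a corner of the seat.

B is a rectangular picture frame lying in the x–z plane (depth along y). The opening is 167 mm wide (x) by 865 mm tall (z), surrounded by a border 43 mm wide on all four sides. The frame is 24 mm deep and is made of two full-height vertical stiles with two horizontal rails fitted between them.

The picture frame is on top of the stool.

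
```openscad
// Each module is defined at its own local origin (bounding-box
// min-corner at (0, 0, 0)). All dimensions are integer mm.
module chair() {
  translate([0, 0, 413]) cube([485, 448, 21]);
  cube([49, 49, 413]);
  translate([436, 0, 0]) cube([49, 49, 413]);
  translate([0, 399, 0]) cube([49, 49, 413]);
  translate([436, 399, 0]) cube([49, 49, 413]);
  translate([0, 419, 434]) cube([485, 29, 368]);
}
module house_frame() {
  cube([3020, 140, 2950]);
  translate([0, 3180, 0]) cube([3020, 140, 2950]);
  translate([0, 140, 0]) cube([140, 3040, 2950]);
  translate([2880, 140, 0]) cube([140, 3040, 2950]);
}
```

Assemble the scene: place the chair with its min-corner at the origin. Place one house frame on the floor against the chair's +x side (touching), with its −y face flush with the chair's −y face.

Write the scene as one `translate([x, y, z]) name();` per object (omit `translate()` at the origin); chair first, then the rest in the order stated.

chair();
translate([485, 0, 0]) house_frame();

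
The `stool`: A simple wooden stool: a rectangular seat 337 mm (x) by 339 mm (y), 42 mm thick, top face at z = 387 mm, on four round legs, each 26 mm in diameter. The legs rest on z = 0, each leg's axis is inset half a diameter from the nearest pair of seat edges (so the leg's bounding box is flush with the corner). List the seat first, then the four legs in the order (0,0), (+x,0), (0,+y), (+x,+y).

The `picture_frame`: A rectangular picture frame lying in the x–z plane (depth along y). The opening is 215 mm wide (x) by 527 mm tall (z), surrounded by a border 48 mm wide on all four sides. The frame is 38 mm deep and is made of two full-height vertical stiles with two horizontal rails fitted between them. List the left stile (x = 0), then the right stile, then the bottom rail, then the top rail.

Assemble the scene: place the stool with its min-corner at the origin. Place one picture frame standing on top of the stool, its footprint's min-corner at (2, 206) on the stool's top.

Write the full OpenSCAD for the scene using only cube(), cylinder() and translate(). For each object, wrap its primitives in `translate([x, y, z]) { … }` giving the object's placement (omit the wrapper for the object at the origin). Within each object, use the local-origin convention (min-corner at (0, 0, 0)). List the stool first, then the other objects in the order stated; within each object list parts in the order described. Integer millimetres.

translate([0, 0, 345]) cube([337, 339, 42]);
translate([13, 13, 0]) cylinder(h = 345, r = 13);
translate([324, 13, 0]) cylinder(h = 345, r = 13);
translate([13, 326, 0]) cylinder(h = 345, r = 13);
translate([324, 326, 0]) cylinder(h = 345, r = 13);
translate([2, 206, 387]) {
  cube([48, 38, 623]);
  translate([263, 0, 0]) cube([48, 38, 623]);
  translate([48, 0, 0]) cube([215, 38, 48]);
  translate([48, 0, 575]) cube([215, 38, 48]);
}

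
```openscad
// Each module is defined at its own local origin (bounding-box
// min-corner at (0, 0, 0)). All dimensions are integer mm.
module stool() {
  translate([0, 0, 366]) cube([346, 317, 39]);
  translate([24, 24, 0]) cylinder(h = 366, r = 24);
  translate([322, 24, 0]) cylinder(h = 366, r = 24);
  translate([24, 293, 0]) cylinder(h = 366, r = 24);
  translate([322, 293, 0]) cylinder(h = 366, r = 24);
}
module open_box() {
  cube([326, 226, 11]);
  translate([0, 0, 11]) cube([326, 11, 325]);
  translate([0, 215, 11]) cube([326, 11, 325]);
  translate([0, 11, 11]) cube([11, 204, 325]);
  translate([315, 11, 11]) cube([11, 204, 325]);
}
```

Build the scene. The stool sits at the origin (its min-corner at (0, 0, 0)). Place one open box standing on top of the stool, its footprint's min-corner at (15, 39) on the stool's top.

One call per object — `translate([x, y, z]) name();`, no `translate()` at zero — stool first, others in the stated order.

stool();
translate([15, 39, 405]) open_box();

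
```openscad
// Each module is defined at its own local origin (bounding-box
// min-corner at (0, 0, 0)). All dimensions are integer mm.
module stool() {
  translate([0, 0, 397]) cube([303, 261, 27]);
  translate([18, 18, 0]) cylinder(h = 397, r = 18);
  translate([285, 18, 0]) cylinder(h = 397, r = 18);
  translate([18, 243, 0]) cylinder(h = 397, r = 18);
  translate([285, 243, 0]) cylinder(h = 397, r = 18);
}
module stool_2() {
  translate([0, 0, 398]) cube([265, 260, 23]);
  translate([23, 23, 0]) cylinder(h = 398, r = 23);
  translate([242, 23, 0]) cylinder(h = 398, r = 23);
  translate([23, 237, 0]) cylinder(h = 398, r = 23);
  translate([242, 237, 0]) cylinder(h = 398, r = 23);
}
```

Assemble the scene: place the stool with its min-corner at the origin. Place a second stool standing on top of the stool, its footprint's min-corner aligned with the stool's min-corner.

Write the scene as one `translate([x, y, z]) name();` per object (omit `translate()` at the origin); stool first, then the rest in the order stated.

stool();
translate([0, 0, 424]) stool_2();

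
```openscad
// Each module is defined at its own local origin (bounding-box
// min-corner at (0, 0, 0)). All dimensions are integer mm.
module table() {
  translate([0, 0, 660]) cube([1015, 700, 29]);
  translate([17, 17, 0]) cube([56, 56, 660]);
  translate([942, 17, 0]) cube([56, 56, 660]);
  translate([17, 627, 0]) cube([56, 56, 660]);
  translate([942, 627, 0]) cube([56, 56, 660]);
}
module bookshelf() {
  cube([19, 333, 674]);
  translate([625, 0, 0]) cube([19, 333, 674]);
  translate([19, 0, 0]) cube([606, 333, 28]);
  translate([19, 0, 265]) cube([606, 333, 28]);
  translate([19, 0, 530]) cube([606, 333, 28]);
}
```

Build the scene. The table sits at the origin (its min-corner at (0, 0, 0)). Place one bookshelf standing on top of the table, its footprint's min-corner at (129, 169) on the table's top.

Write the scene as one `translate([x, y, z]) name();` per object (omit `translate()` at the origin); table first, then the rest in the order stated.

table();
translate([129, 169, 689]) bookshelf();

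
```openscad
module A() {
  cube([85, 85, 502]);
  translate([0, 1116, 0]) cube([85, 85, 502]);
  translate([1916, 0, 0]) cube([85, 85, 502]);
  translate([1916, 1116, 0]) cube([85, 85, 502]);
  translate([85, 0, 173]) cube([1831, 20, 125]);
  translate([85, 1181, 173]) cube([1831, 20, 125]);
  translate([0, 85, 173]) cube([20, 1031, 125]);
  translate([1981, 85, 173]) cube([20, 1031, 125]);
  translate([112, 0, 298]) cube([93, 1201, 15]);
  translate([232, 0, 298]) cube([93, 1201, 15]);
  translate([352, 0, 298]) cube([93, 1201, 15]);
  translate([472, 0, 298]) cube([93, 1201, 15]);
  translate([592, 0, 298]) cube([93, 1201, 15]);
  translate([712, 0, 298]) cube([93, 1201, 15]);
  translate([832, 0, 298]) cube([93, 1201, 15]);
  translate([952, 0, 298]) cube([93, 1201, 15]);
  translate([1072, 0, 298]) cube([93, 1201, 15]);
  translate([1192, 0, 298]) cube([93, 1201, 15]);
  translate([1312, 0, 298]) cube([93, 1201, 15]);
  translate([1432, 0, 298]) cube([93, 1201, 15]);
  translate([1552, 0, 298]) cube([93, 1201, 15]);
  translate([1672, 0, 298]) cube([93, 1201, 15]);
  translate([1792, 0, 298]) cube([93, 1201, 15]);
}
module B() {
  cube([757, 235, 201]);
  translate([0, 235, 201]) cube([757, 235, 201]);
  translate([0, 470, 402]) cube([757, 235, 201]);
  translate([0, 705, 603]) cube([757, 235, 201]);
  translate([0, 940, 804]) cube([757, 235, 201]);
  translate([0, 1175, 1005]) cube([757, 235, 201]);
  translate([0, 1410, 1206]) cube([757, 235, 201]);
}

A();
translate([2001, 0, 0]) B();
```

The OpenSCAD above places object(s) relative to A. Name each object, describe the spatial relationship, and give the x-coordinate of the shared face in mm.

The bed frame's +x face and the staircase's −x face are both at x = 2001 mm.

A is a bed frame. B is a staircase. The staircase is against the bed frame's +x side, with their −y faces flush. The x-coordinate of the shared face is 2001 mm.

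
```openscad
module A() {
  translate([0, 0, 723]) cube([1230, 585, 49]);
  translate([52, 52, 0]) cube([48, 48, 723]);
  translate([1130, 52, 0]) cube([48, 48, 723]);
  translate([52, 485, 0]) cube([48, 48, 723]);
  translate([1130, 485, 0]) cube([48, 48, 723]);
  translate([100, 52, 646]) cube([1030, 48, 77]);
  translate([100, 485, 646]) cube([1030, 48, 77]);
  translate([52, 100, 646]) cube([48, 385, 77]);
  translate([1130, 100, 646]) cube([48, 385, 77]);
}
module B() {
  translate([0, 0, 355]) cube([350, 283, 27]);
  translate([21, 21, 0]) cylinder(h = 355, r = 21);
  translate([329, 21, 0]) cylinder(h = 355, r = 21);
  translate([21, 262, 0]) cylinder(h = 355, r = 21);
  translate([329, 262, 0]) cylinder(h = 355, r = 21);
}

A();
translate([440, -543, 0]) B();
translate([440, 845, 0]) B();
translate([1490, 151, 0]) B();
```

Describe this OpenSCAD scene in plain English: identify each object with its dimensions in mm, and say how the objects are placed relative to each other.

A is a table: top 1230 mm (x) × 585 mm (y), 49 mm thick, upper face at z = 772 mm, on four 48×48 mm square legs, each inset 52 mm from the nearest pair of top edges, running from z = 0 to the bottom of the top. Four apron rails, 48 mm thick and 77 mm tall, run between adjacent legs with their top edges flush with the underside of the top and their outer faces flush with the legs' outer faces.

B is a four-legged stool. The seat is 350×283 mm, 27 mm thick, top at z = 382 mm. It stands on four round legs, each 42 mm in diameter, from z = 0 to the seat underside, each leg's axis is inset half a diameter from the nearest pair of seat edges (so the leg's bounding box is flush with the corner).

Three stools sit around the table at the −y, +y, +x sides.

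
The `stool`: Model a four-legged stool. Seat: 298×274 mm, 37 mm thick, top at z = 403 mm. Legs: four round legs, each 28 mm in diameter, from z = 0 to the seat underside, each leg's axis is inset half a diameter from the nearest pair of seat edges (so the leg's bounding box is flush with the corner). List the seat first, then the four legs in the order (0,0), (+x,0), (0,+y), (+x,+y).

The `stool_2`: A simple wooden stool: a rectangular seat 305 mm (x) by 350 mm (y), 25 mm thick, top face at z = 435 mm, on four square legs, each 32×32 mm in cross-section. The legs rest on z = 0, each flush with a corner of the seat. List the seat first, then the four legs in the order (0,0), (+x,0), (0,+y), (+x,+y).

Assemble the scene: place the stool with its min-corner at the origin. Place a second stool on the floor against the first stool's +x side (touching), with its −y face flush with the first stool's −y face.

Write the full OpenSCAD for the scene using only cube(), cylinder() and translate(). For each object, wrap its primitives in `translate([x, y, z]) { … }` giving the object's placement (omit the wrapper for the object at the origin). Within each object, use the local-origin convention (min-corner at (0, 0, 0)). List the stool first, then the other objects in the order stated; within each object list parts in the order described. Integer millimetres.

translate([0, 0, 366]) cube([298, 274, 37]);
translate([14, 14, 0]) cylinder(h = 366, r = 14);
translate([284, 14, 0]) cylinder(h = 366, r = 14);
translate([14, 260, 0]) cylinder(h = 366, r = 14);
translate([284, 260, 0]) cylinder(h = 366, r = 14);
translate([298, 0, 0]) {
  translate([0, 0, 410]) cube([305, 350, 25]);
  cube([32, 32, 410]);
  translate([273, 0, 0]) cube([32, 32, 410]);
  translate([0, 318, 0]) cube([32, 32, 410]);
  translate([273, 318, 0]) cube([32, 32, 410]);
}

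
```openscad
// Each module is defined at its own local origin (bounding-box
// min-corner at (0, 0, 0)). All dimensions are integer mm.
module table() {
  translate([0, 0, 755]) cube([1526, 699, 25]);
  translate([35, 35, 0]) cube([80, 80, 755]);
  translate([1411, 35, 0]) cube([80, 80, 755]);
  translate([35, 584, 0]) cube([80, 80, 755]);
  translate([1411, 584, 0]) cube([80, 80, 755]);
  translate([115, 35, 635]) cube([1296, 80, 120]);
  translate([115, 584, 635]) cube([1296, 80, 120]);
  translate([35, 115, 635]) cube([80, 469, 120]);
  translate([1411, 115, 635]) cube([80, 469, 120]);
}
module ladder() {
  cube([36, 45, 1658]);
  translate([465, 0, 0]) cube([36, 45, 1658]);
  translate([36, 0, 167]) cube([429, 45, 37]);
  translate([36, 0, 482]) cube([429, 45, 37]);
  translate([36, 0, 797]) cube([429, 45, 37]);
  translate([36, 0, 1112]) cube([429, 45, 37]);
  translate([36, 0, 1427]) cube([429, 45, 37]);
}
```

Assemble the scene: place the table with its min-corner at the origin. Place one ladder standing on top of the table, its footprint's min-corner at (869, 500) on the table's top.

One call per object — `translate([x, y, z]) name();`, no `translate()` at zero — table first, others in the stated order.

table();
translate([869, 500, 780]) ladder();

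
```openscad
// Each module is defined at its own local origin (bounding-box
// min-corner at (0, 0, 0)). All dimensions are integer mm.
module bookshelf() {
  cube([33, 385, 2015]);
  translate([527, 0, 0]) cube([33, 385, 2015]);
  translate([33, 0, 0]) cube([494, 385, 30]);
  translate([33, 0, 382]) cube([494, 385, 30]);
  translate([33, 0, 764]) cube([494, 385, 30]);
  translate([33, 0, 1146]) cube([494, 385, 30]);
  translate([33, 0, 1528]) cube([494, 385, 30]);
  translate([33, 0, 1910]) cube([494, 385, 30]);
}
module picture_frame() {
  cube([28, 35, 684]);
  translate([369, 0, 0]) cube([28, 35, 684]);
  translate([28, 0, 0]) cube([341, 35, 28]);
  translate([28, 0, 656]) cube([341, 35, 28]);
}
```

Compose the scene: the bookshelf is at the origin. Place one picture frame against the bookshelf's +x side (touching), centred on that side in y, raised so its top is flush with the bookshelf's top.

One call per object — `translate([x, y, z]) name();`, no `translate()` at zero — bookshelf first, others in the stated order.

bookshelf();
translate([560, 175, 1331]) picture_frame();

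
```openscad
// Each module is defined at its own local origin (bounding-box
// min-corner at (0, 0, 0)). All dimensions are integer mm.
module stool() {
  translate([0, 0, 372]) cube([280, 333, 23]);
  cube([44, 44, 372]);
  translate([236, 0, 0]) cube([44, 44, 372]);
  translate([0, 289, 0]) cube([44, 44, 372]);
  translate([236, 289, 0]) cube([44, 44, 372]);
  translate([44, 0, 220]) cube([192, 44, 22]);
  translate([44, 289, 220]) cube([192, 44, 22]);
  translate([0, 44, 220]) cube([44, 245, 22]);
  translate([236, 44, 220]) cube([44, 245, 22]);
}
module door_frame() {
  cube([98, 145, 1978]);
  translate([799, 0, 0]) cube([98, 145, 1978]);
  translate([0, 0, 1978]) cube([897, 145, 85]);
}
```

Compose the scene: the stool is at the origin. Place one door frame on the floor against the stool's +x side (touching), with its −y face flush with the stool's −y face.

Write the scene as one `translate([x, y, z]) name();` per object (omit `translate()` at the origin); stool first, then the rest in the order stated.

stool();
translate([280, 0, 0]) door_frame();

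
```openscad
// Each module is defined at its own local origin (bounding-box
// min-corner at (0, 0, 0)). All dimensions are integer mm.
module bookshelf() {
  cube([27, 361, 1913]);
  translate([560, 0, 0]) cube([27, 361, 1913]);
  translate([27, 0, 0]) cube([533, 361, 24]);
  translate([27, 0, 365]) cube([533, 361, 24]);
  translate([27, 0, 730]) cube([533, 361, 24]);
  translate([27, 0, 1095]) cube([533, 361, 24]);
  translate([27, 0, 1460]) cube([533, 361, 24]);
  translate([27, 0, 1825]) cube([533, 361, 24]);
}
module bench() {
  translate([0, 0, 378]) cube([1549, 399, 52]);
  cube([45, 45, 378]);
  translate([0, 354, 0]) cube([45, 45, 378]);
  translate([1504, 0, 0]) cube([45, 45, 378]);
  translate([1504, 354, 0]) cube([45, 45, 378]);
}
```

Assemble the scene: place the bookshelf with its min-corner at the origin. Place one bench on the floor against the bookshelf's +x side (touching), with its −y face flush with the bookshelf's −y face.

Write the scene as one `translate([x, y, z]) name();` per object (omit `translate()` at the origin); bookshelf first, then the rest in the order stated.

bookshelf();
translate([587, 0, 0]) bench();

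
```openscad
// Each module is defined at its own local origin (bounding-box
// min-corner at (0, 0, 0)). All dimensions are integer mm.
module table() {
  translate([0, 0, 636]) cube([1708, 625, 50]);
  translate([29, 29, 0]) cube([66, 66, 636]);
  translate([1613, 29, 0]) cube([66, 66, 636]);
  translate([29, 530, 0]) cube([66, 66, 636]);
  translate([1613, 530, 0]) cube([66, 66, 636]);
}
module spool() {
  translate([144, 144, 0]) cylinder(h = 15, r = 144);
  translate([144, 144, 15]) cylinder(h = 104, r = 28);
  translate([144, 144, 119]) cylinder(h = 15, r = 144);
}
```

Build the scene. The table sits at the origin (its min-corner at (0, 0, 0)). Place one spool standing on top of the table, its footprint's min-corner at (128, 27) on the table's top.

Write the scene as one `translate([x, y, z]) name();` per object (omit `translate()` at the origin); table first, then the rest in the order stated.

table();
translate([128, 27, 686]) spool();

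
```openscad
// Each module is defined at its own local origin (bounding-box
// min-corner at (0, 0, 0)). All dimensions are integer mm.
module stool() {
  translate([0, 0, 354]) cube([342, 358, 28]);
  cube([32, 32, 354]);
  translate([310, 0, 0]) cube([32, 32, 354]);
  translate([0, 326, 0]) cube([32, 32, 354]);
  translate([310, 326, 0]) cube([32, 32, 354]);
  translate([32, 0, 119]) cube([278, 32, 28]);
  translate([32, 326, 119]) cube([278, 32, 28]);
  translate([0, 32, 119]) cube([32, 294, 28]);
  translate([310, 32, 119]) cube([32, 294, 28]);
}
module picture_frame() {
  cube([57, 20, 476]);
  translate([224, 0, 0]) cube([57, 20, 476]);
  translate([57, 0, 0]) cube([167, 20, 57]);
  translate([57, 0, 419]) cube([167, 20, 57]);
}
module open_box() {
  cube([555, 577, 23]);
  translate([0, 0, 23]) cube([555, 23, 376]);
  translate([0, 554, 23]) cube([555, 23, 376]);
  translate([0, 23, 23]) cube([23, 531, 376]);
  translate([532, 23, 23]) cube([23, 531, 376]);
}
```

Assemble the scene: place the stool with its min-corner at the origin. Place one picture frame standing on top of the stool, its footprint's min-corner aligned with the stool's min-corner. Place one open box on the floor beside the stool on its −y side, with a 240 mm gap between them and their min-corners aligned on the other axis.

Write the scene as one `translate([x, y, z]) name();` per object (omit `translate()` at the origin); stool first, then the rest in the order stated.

stool();
translate([0, 0, 382]) picture_frame();
translate([0, -817, 0]) open_box();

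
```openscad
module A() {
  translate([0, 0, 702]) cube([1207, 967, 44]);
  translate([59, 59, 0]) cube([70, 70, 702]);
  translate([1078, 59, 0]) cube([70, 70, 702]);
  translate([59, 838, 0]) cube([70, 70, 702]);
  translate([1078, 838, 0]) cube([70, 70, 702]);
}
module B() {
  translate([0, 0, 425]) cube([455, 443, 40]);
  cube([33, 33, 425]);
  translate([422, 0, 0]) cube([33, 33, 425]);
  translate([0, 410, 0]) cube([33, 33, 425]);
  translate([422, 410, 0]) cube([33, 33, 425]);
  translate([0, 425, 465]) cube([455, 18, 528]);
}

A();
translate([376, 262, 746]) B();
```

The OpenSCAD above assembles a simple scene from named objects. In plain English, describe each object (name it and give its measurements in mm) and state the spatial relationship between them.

A is a rectangular dining table. The top is 1207×967×44 mm with its upper surface at z = 746 mm. It stands on four 70×70 mm square legs, each inset 59 mm from the nearest pair of top edges, running from the floor to the underside of the top.

B is a chair: 455×443 mm seat, 40 mm thick, top at z = 465 mm, on four 33 mm square corner legs flush with the seat edges. A 18 mm thick backrest slab spans the full seat width, extending 528 mm above the seat top, its back face flush with the seat's +y edge.

The chair is on top of the table, centred.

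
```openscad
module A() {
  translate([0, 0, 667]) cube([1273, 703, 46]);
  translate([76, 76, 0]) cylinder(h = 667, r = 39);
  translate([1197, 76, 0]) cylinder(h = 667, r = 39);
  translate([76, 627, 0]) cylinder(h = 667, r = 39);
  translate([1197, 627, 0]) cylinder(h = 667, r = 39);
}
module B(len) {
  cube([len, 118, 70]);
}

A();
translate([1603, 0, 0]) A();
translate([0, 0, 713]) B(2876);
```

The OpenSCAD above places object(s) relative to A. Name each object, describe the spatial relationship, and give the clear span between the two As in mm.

Second table starts at x = 1603; first ends at x = 1273; clear span = 1603 − 1273 = 330 mm.

A is a table. B is a beam. A beam spans the tops of two tables. The clear span between the two tables is 330 mm.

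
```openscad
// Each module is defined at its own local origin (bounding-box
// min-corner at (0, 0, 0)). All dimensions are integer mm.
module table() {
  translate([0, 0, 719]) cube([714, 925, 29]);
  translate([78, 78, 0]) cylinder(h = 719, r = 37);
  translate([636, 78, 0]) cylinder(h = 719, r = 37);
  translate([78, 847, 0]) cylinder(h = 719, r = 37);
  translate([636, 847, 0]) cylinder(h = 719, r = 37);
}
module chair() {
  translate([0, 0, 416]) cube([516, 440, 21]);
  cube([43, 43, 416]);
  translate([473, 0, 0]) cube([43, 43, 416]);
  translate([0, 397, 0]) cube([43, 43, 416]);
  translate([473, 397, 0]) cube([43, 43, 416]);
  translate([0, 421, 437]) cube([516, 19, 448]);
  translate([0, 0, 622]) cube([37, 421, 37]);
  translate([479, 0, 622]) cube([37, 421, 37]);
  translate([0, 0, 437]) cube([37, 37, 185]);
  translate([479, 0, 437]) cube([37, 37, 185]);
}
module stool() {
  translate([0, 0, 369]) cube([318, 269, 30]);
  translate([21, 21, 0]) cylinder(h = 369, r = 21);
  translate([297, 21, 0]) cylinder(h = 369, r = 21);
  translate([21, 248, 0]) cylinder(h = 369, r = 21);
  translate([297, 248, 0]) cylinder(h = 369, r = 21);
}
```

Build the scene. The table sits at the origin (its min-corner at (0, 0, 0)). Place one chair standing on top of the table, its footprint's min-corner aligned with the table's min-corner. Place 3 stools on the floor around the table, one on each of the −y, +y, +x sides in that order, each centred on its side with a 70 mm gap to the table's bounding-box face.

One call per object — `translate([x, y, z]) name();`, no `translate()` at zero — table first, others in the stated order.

table();
translate([0, 0, 748]) chair();
translate([198, -339, 0]) stool();
translate([198, 995, 0]) stool();
translate([784, 328, 0]) stool();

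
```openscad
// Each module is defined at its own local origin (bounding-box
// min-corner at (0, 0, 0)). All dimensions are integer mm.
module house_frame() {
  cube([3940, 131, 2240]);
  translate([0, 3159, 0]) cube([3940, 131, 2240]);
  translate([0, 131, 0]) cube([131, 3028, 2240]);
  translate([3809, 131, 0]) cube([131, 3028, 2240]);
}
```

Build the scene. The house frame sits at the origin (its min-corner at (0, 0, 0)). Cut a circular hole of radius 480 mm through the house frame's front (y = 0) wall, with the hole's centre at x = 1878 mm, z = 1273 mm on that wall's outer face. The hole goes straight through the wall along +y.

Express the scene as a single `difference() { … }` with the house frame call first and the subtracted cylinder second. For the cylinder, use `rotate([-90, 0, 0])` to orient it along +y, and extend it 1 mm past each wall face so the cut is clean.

difference() {
  house_frame();
  translate([1878, -1, 1273]) rotate([-90, 0, 0]) cylinder(h = 133, r = 480);
}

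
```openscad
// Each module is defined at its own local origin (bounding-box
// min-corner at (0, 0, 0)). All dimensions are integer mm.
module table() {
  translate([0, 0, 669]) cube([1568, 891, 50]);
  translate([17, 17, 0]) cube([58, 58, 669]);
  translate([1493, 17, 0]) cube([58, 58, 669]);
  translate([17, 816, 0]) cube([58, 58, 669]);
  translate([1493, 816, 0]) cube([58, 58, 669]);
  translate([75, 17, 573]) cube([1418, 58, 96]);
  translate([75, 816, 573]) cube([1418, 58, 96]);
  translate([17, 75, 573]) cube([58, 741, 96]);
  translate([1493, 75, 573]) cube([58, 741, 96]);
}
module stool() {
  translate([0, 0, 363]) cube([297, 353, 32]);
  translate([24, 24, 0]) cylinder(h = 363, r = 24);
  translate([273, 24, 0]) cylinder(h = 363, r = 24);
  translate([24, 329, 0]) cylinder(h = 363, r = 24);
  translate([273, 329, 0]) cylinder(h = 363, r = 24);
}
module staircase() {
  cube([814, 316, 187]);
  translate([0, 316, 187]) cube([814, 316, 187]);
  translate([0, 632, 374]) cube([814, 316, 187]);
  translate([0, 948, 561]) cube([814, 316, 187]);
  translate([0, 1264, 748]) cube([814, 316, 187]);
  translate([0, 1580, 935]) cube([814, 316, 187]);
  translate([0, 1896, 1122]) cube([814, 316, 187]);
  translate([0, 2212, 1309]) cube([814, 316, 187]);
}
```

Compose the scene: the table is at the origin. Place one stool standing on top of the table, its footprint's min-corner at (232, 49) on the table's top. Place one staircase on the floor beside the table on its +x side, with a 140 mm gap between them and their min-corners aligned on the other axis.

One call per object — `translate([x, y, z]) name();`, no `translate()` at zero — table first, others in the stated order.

table();
translate([232, 49, 719]) stool();
translate([1708, 0, 0]) staircase();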